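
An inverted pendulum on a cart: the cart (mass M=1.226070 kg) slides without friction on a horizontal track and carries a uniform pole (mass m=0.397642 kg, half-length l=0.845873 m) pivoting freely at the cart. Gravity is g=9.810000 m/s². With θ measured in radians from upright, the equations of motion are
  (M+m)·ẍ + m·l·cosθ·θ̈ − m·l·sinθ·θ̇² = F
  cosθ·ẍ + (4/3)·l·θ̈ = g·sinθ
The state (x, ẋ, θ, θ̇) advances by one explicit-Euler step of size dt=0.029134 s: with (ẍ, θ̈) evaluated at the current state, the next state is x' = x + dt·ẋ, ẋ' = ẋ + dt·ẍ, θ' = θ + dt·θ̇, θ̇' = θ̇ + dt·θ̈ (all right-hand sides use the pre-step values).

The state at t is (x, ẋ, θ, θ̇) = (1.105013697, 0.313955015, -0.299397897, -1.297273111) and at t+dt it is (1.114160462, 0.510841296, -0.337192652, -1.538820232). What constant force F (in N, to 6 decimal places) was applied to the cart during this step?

ẍ = (ẋ'−ẋ)/dt = (0.510841296−0.313955015)/0.029134 = 6.757956
θ̈ = (θ̇'−θ̇)/dt = (-1.538820232−-1.297273111)/0.029134 = -8.290901
sinθ=-0.294945, cosθ=0.955514
F = (M+m)·ẍ + m·l·cosθ·θ̈ − m·l·sinθ·θ̇² = 10.972974 + -2.664626 − -0.166956 = 8.475303

F = 8.475303 N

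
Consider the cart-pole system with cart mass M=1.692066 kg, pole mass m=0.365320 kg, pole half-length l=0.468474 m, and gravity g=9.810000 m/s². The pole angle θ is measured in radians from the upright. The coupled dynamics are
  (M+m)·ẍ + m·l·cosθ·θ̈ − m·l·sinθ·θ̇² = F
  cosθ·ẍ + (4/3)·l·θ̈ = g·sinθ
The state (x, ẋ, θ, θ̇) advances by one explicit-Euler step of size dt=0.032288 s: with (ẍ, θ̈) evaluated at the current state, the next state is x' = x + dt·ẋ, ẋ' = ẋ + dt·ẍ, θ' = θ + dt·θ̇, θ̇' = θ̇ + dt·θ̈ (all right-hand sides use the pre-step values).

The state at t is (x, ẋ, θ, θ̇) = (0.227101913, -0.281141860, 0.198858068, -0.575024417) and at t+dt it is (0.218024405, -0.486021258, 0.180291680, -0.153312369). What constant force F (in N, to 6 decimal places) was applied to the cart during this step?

F = -10.874822 N

ẍ = (ẋ'−ẋ)/dt = (-0.486021258−-0.281141860)/0.032288 = -6.345373
θ̈ = (θ̇'−θ̇)/dt = (-0.153312369−-0.575024417)/0.032288 = 13.060953
sinθ=0.197550, cosθ=0.980293
F = (M+m)·ẍ + m·l·cosθ·θ̈ − m·l·sinθ·θ̇² = -13.054881 + 2.191238 − 0.011179 = -10.874822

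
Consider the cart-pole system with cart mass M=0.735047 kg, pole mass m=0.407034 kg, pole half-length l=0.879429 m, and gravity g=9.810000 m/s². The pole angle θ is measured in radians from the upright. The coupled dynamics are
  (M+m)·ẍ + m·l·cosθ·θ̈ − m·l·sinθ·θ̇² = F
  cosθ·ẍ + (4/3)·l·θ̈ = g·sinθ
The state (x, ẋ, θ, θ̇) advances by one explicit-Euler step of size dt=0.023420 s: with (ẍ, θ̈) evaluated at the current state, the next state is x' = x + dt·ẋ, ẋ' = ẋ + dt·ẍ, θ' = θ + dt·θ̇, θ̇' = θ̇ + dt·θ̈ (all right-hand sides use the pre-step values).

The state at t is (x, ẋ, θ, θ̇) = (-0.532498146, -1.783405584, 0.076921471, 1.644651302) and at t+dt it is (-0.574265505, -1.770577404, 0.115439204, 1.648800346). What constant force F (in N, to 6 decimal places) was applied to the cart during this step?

ẍ = (ẋ'−ẋ)/dt = (-1.770577404−-1.783405584)/0.023420 = 0.547745
θ̈ = (θ̇'−θ̇)/dt = (1.648800346−1.644651302)/0.023420 = 0.177158
sinθ=0.076846, cosθ=0.997043
F = (M+m)·ẍ + m·l·cosθ·θ̈ − m·l·sinθ·θ̇² = 0.625569 + 0.063228 − 0.074404 = 0.614392

F = 0.614392 N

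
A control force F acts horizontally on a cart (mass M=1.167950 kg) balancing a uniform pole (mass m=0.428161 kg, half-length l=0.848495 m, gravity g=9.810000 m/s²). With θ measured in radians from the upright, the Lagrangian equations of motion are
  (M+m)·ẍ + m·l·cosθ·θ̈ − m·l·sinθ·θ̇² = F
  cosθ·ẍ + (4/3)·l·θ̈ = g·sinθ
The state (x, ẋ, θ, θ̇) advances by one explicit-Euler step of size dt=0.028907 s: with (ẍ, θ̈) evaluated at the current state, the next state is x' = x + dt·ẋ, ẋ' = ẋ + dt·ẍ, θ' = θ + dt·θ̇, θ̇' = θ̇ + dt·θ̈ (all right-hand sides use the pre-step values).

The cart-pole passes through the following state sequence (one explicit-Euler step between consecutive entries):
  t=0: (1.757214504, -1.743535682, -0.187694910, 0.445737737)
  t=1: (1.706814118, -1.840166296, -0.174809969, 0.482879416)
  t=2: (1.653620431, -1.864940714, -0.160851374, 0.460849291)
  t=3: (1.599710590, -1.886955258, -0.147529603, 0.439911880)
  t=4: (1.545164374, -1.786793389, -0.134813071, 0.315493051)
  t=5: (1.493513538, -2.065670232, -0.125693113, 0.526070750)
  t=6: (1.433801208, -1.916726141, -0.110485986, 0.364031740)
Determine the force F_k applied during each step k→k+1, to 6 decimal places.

F_0 = -4.863443 N
F_1 = -1.625843 N
F_2 = -1.462921 N
F_3 = 3.994146 N
F_4 = -12.770981 N
F_5 = 6.216228 N

step 0→1:
  ẍ = (ẋ'−ẋ)/dt = (-1.840166296−-1.743535682)/0.028907 = -3.342810
  θ̈ = (θ̇'−θ̇)/dt = (0.482879416−0.445737737)/0.028907 = 1.284868
  sinθ=-0.186595, cosθ=0.982437
  F = (M+m)·ẍ + m·l·cosθ·θ̈ − m·l·sinθ·θ̇² = -5.335496 + 0.458585 − -0.013468 = -4.863443
step 1→2:
  ẍ = (ẋ'−ẋ)/dt = (-1.864940714−-1.840166296)/0.028907 = -0.857039
  θ̈ = (θ̇'−θ̇)/dt = (0.460849291−0.482879416)/0.028907 = -0.762103
  sinθ=-0.173921, cosθ=0.984760
  F = (M+m)·ẍ + m·l·cosθ·θ̈ − m·l·sinθ·θ̇² = -1.367929 + -0.272647 − -0.014733 = -1.625843
step 2→3:
  ẍ = (ẋ'−ẋ)/dt = (-1.886955258−-1.864940714)/0.028907 = -0.761564
  θ̈ = (θ̇'−θ̇)/dt = (0.439911880−0.460849291)/0.028907 = -0.724302
  sinθ=-0.160159, cosθ=0.987091
  F = (M+m)·ẍ + m·l·cosθ·θ̈ − m·l·sinθ·θ̇² = -1.215541 + -0.259737 − -0.012357 = -1.462921
step 3→4:
  ẍ = (ẋ'−ẋ)/dt = (-1.786793389−-1.886955258)/0.028907 = 3.464969
  θ̈ = (θ̇'−θ̇)/dt = (0.315493051−0.439911880)/0.028907 = -4.304107
  sinθ=-0.146995, cosθ=0.989137
  F = (M+m)·ẍ + m·l·cosθ·θ̈ − m·l·sinθ·θ̇² = 5.530476 + -1.546664 − -0.010335 = 3.994146
step 4→5:
  ẍ = (ẋ'−ẋ)/dt = (-2.065670232−-1.786793389)/0.028907 = -9.647381
  θ̈ = (θ̇'−θ̇)/dt = (0.526070750−0.315493051)/0.028907 = 7.284661
  sinθ=-0.134405, cosθ=0.990926
  F = (M+m)·ẍ + m·l·cosθ·θ̈ − m·l·sinθ·θ̇² = -15.398291 + 2.622450 − -0.004860 = -12.770981
step 5→6:
  ẍ = (ẋ'−ẋ)/dt = (-1.916726141−-2.065670232)/0.028907 = 5.152527
  θ̈ = (θ̇'−θ̇)/dt = (0.364031740−0.526070750)/0.028907 = -5.605528
  sinθ=-0.125362, cosθ=0.992111
  F = (M+m)·ẍ + m·l·cosθ·θ̈ − m·l·sinθ·θ̇² = 8.224005 + -2.020381 − -0.012604 = 6.216228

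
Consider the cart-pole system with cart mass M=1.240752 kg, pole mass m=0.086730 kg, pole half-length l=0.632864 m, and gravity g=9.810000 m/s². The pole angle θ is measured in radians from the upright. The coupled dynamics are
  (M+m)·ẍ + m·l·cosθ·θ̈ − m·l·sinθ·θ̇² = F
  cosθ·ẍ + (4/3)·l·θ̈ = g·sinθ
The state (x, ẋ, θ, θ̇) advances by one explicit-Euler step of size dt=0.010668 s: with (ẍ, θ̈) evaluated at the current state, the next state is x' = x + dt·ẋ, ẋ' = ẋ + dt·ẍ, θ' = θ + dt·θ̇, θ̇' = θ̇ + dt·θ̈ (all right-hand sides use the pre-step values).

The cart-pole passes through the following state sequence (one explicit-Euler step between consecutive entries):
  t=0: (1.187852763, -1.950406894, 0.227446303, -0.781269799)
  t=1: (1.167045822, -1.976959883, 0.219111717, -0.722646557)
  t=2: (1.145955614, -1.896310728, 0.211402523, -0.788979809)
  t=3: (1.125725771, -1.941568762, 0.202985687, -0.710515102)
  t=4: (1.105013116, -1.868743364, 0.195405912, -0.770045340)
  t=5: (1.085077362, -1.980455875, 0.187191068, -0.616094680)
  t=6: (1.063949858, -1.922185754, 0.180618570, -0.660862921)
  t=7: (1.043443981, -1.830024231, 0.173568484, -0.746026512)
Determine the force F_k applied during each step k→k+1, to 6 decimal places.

F_0 = -3.017843 N
F_1 = 9.696285 N
F_2 = -5.244169 N
F_3 = 8.756504 N
F_4 = -13.130342 N
F_5 = 7.020702 N
F_6 = 11.032844 N

step 0→1:
  ẍ = (ẋ'−ẋ)/dt = (-1.976959883−-1.950406894)/0.010668 = -2.489032
  θ̈ = (θ̇'−θ̇)/dt = (-0.722646557−-0.781269799)/0.010668 = 5.495242
  sinθ=0.225490, cosθ=0.974245
  F = (M+m)·ẍ + m·l·cosθ·θ̈ − m·l·sinθ·θ̇² = -3.304145 + 0.293856 − 0.007555 = -3.017843
step 1→2:
  ẍ = (ẋ'−ẋ)/dt = (-1.896310728−-1.976959883)/0.010668 = 7.559913
  θ̈ = (θ̇'−θ̇)/dt = (-0.788979809−-0.722646557)/0.010668 = -6.217965
  sinθ=0.217363, cosθ=0.976091
  F = (M+m)·ẍ + m·l·cosθ·θ̈ − m·l·sinθ·θ̇² = 10.035649 + -0.333133 − 0.006230 = 9.696285
step 2→3:
  ẍ = (ẋ'−ẋ)/dt = (-1.941568762−-1.896310728)/0.010668 = -4.242410
  θ̈ = (θ̇'−θ̇)/dt = (-0.710515102−-0.788979809)/0.010668 = 7.355147
  sinθ=0.209831, cosθ=0.977738
  F = (M+m)·ẍ + m·l·cosθ·θ̈ − m·l·sinθ·θ̇² = -5.631723 + 0.394724 − 0.007169 = -5.244169
step 3→4:
  ẍ = (ẋ'−ẋ)/dt = (-1.868743364−-1.941568762)/0.010668 = 6.826528
  θ̈ = (θ̇'−θ̇)/dt = (-0.770045340−-0.710515102)/0.010668 = -5.580262
  sinθ=0.201595, cosθ=0.979469
  F = (M+m)·ẍ + m·l·cosθ·θ̈ − m·l·sinθ·θ̇² = 9.062093 + -0.300003 − 0.005586 = 8.756504
step 4→5:
  ẍ = (ẋ'−ẋ)/dt = (-1.980455875−-1.868743364)/0.010668 = -10.471739
  θ̈ = (θ̇'−θ̇)/dt = (-0.616094680−-0.770045340)/0.010668 = 14.431070
  sinθ=0.194165, cosθ=0.980969
  F = (M+m)·ẍ + m·l·cosθ·θ̈ − m·l·sinθ·θ̇² = -13.901045 + 0.777022 − 0.006319 = -13.130342
step 5→6:
  ẍ = (ẋ'−ẋ)/dt = (-1.922185754−-1.980455875)/0.010668 = 5.462141
  θ̈ = (θ̇'−θ̇)/dt = (-0.660862921−-0.616094680)/0.010668 = -4.196498
  sinθ=0.186100, cosθ=0.982531
  F = (M+m)·ẍ + m·l·cosθ·θ̈ − m·l·sinθ·θ̇² = 7.250894 + -0.226315 − 0.003877 = 7.020702
step 6→7:
  ẍ = (ẋ'−ẋ)/dt = (-1.830024231−-1.922185754)/0.010668 = 8.639063
  θ̈ = (θ̇'−θ̇)/dt = (-0.746026512−-0.660862921)/0.010668 = -7.983089
  sinθ=0.179638, cosθ=0.983733
  F = (M+m)·ẍ + m·l·cosθ·θ̈ − m·l·sinθ·θ̇² = 11.468200 + -0.431050 − 0.004306 = 11.032844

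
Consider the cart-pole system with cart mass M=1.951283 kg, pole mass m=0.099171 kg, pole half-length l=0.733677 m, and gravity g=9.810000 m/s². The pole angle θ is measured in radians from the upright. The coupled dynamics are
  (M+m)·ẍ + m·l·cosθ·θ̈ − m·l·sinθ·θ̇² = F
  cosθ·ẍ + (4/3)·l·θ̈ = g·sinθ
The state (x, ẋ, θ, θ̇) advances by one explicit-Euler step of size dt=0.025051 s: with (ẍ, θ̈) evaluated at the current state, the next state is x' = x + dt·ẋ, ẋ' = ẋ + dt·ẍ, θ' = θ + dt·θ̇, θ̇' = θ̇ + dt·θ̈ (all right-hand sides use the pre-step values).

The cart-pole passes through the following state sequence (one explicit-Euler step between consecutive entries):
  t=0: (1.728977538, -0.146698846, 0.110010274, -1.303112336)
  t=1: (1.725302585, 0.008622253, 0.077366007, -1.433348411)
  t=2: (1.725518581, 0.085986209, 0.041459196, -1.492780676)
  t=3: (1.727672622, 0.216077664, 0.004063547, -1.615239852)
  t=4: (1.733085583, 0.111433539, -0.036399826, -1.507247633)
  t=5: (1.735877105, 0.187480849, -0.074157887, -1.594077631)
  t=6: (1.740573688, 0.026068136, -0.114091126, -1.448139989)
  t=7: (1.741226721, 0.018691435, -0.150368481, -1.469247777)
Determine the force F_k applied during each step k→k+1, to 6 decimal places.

step 0→1:
  ẍ = (ẋ'−ẋ)/dt = (0.008622253−-0.146698846)/0.025051 = 6.200196
  θ̈ = (θ̇'−θ̇)/dt = (-1.433348411−-1.303112336)/0.025051 = -5.198837
  sinθ=0.109789, cosθ=0.993955
  F = (M+m)·ẍ + m·l·cosθ·θ̈ − m·l·sinθ·θ̇² = 12.713216 + -0.375978 − 0.013565 = 12.323673
step 1→2:
  ẍ = (ẋ'−ẋ)/dt = (0.085986209−0.008622253)/0.025051 = 3.088258
  θ̈ = (θ̇'−θ̇)/dt = (-1.492780676−-1.433348411)/0.025051 = -2.372451
  sinθ=0.077289, cosθ=0.997009
  F = (M+m)·ẍ + m·l·cosθ·θ̈ − m·l·sinθ·θ̇² = 6.332331 + -0.172102 − 0.011553 = 6.148676
step 2→3:
  ẍ = (ẋ'−ẋ)/dt = (0.216077664−0.085986209)/0.025051 = 5.193064
  θ̈ = (θ̇'−θ̇)/dt = (-1.615239852−-1.492780676)/0.025051 = -4.888395
  sinθ=0.041447, cosθ=0.999141
  F = (M+m)·ẍ + m·l·cosθ·θ̈ − m·l·sinθ·θ̇² = 10.648140 + -0.355371 − 0.006720 = 10.286048
step 3→4:
  ẍ = (ẋ'−ẋ)/dt = (0.111433539−0.216077664)/0.025051 = -4.177243
  θ̈ = (θ̇'−θ̇)/dt = (-1.507247633−-1.615239852)/0.025051 = 4.310895
  sinθ=0.004064, cosθ=0.999992
  F = (M+m)·ẍ + m·l·cosθ·θ̈ − m·l·sinθ·θ̇² = -8.565245 + 0.313656 − 0.000771 = -8.252361
step 4→5:
  ẍ = (ẋ'−ẋ)/dt = (0.187480849−0.111433539)/0.025051 = 3.035700
  θ̈ = (θ̇'−θ̇)/dt = (-1.594077631−-1.507247633)/0.025051 = -3.466129
  sinθ=-0.036392, cosθ=0.999338
  F = (M+m)·ẍ + m·l·cosθ·θ̈ − m·l·sinθ·θ̇² = 6.224562 + -0.252027 − -0.006015 = 5.978551
step 5→6:
  ẍ = (ẋ'−ẋ)/dt = (0.026068136−0.187480849)/0.025051 = -6.443364
  θ̈ = (θ̇'−θ̇)/dt = (-1.448139989−-1.594077631)/0.025051 = 5.825621
  sinθ=-0.074090, cosθ=0.997252
  F = (M+m)·ẍ + m·l·cosθ·θ̈ − m·l·sinθ·θ̇² = -13.211822 + 0.422704 − -0.013698 = -12.775419
step 6→7:
  ẍ = (ẋ'−ẋ)/dt = (0.018691435−0.026068136)/0.025051 = -0.294467
  θ̈ = (θ̇'−θ̇)/dt = (-1.469247777−-1.448139989)/0.025051 = -0.842593
  sinθ=-0.113844, cosθ=0.993499
  F = (M+m)·ẍ + m·l·cosθ·θ̈ − m·l·sinθ·θ̇² = -0.603792 + -0.060908 − -0.017371 = -0.647329

F_0 = 12.323673 N
F_1 = 6.148676 N
F_2 = 10.286048 N
F_3 = -8.252361 N
F_4 = 5.978551 N
F_5 = -12.775419 N
F_6 = -0.647329 N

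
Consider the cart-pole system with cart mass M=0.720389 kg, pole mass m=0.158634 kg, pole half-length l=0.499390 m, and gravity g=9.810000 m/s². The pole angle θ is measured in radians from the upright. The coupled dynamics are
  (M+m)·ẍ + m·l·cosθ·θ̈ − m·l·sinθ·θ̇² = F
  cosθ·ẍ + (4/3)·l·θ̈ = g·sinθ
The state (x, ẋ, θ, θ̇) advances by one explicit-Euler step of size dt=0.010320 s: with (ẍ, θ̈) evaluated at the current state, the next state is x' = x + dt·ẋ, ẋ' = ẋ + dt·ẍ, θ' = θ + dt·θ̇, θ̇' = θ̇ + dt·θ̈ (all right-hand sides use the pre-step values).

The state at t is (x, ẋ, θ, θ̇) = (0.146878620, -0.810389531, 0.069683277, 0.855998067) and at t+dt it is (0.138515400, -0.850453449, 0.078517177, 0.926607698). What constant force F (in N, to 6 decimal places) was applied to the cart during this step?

ẍ = (ẋ'−ẋ)/dt = (-0.850453449−-0.810389531)/0.010320 = -3.882163
θ̈ = (θ̇'−θ̇)/dt = (0.926607698−0.855998067)/0.010320 = 6.842019
sinθ=0.069627, cosθ=0.997573
F = (M+m)·ẍ + m·l·cosθ·θ̈ − m·l·sinθ·θ̇² = -3.412510 + 0.540711 − 0.004042 = -2.875841

F = -2.875841 N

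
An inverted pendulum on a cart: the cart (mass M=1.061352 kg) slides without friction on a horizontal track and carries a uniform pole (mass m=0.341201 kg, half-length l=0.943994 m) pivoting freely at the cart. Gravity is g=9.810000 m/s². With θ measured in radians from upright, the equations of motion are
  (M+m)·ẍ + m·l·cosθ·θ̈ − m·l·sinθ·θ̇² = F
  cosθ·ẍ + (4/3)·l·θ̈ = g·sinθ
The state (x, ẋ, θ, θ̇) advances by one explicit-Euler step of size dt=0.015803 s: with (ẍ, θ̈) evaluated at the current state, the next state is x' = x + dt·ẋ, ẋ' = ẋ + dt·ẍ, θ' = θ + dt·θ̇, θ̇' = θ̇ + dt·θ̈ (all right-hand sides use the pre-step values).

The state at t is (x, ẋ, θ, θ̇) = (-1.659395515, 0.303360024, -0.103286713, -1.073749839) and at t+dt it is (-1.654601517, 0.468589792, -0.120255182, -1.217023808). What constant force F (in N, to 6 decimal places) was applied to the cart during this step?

ẍ = (ẋ'−ẋ)/dt = (0.468589792−0.303360024)/0.015803 = 10.455595
θ̈ = (θ̇'−θ̇)/dt = (-1.217023808−-1.073749839)/0.015803 = -9.066251
sinθ=-0.103103, cosθ=0.994671
F = (M+m)·ẍ + m·l·cosθ·θ̈ − m·l·sinθ·θ̇² = 14.664526 + -2.904602 − -0.038288 = 11.798212

F = 11.798212 N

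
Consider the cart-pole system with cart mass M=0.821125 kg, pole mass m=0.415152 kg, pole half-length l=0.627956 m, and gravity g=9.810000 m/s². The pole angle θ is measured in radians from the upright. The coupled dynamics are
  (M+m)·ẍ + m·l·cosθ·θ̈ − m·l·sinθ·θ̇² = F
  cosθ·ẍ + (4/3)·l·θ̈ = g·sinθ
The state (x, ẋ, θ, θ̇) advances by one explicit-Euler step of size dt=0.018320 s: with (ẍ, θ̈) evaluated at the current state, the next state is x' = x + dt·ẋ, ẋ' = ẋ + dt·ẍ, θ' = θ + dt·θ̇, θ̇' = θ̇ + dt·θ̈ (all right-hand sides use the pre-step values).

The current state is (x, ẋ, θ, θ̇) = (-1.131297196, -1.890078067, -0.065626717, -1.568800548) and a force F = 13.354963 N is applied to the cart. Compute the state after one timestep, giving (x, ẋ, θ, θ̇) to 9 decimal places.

sinθ=-0.065579620, cosθ=0.997847340
temp = (F + m·l·θ̇²·sinθ)/(M+m) = (13.354963 + -0.042076607)/1.236277 = 10.768530348
θ̈ = (g·sinθ − cosθ·temp)/(l·(4/3 − m·cos²θ/(M+m))) = -18.154832240
ẍ = temp − m·l·θ̈·cosθ/(M+m) = 14.588649450
Euler: x'=-1.131297196+0.018320·-1.890078067=-1.165923426, ẋ'=-1.890078067+0.018320·14.588649450=-1.622814009
       θ'=-0.065626717+0.018320·-1.568800548=-0.094367143, θ̇'=-1.568800548+0.018320·-18.154832240=-1.901397075

(-1.165923426, -1.622814009, -0.094367143, -1.901397075)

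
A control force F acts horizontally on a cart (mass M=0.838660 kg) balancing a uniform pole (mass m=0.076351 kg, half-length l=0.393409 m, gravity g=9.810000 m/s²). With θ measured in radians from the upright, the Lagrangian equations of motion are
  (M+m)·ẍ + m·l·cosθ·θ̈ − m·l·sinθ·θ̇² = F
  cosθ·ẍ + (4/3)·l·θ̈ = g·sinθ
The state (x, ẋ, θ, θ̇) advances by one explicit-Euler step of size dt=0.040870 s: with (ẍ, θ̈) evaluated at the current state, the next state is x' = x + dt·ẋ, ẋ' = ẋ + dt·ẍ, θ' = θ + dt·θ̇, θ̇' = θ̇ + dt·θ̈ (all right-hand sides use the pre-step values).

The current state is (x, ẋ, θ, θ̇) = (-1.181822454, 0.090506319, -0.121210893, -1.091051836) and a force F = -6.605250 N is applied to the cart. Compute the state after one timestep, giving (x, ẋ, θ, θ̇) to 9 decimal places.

sinθ=-0.120914304, cosθ=0.992662949
temp = (F + m·l·θ̇²·sinθ)/(M+m) = (-6.605250 + -0.004323420)/0.915011 = -7.223490669
θ̈ = (g·sinθ − cosθ·temp)/(l·(4/3 − m·cos²θ/(M+m))) = 12.158359597
ẍ = temp − m·l·θ̈·cosθ/(M+m) = -7.619686135
Euler: x'=-1.181822454+0.040870·0.090506319=-1.178123461, ẋ'=0.090506319+0.040870·-7.619686135=-0.220910253
       θ'=-0.121210893+0.040870·-1.091051836=-0.165802182, θ̇'=-1.091051836+0.040870·12.158359597=-0.594139679

(-1.178123461, -0.220910253, -0.165802182, -0.594139679)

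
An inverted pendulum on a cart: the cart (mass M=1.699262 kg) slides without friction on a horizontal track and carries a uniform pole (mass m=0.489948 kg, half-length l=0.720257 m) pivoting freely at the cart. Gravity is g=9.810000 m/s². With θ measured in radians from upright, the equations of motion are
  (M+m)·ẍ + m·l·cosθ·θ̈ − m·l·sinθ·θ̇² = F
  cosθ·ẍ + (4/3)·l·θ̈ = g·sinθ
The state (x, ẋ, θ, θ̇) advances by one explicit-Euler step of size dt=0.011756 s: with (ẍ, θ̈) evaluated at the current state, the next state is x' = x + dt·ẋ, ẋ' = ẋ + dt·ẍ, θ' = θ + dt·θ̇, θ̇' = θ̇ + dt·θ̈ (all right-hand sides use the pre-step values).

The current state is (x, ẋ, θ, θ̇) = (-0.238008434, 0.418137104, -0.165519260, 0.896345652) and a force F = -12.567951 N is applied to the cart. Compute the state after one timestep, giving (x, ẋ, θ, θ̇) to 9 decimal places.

(-0.233092814, 0.340936057, -0.154981821, 0.955849666)

sinθ=-0.164764516, cosθ=0.986332933
temp = (F + m·l·θ̇²·sinθ)/(M+m) = (-12.567951 + -0.046714553)/2.189210 = -5.762199859
θ̈ = (g·sinθ − cosθ·temp)/(l·(4/3 − m·cos²θ/(M+m))) = 5.061586734
ẍ = temp − m·l·θ̈·cosθ/(M+m) = -6.566948535
Euler: x'=-0.238008434+0.011756·0.418137104=-0.233092814, ẋ'=0.418137104+0.011756·-6.566948535=0.340936057
       θ'=-0.165519260+0.011756·0.896345652=-0.154981821, θ̇'=0.896345652+0.011756·5.061586734=0.955849666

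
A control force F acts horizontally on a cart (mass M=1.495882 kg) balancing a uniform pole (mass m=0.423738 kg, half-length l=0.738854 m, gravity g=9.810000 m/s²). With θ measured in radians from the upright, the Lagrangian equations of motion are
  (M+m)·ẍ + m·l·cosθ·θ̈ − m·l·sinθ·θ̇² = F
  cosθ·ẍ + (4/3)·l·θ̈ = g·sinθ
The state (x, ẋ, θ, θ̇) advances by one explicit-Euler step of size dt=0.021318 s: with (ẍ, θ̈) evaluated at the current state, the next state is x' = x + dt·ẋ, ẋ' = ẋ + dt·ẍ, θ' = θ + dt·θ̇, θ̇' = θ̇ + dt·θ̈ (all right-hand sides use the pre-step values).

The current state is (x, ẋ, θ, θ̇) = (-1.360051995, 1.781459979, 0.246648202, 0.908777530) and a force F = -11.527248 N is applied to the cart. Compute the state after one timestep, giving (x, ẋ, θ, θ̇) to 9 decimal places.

sinθ=0.244154977, cosθ=0.969736226
temp = (F + m·l·θ̇²·sinθ)/(M+m) = (-11.527248 + 0.063130144)/1.919620 = -5.972076690
θ̈ = (g·sinθ − cosθ·temp)/(l·(4/3 − m·cos²θ/(M+m))) = 9.842310926
ẍ = temp − m·l·θ̈·cosθ/(M+m) = -7.528728480
Euler: x'=-1.360051995+0.021318·1.781459979=-1.322074831, ẋ'=1.781459979+0.021318·-7.528728480=1.620962545
       θ'=0.246648202+0.021318·0.908777530=0.266021521, θ̇'=0.908777530+0.021318·9.842310926=1.118595914

(-1.322074831, 1.620962545, 0.266021521, 1.118595914)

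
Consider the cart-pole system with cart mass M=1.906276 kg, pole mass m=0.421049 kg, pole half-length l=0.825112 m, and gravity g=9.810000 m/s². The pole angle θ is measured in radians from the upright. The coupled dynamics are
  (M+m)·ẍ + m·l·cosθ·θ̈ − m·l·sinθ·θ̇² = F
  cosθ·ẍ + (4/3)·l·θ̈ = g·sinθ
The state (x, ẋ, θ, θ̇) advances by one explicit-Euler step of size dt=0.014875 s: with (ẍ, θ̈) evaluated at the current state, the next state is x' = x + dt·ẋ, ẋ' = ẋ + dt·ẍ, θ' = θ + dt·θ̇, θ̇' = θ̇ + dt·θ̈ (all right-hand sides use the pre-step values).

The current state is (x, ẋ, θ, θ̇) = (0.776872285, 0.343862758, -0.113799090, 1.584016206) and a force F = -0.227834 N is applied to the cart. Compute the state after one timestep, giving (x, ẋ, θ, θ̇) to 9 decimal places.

sinθ=-0.113553628, cosθ=0.993531868
temp = (F + m·l·θ̇²·sinθ)/(M+m) = (-0.227834 + -0.098984182)/2.327325 = -0.140426534
θ̈ = (g·sinθ − cosθ·temp)/(l·(4/3 − m·cos²θ/(M+m))) = -1.022716439
ẍ = temp − m·l·θ̈·cosθ/(M+m) = 0.011252498
Euler: x'=0.776872285+0.014875·0.343862758=0.781987244, ẋ'=0.343862758+0.014875·0.011252498=0.344030139
       θ'=-0.113799090+0.014875·1.584016206=-0.090236849, θ̇'=1.584016206+0.014875·-1.022716439=1.568803299

(0.781987244, 0.344030139, -0.090236849, 1.568803299)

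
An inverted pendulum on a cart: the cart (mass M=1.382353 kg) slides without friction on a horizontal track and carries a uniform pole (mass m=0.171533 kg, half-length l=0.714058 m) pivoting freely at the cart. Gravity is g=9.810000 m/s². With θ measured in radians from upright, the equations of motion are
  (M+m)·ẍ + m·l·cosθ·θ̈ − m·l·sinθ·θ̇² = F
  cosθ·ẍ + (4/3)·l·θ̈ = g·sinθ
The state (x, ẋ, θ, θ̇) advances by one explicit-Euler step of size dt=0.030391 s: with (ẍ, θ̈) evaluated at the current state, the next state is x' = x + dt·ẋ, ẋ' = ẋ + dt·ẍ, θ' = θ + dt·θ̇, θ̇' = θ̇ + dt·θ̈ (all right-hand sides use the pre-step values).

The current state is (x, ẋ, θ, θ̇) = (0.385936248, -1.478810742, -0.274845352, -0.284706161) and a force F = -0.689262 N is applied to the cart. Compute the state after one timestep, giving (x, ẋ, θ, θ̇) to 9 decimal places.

sinθ=-0.271398097, cosθ=0.962467180
temp = (F + m·l·θ̇²·sinθ)/(M+m) = (-0.689262 + -0.002694522)/1.553886 = -0.445307134
θ̈ = (g·sinθ − cosθ·temp)/(l·(4/3 − m·cos²θ/(M+m))) = -2.541152145
ẍ = temp − m·l·θ̈·cosθ/(M+m) = -0.252519748
Euler: x'=0.385936248+0.030391·-1.478810742=0.340993711, ẋ'=-1.478810742+0.030391·-0.252519748=-1.486485070
       θ'=-0.274845352+0.030391·-0.284706161=-0.283497857, θ̇'=-0.284706161+0.030391·-2.541152145=-0.361934316

(0.340993711, -1.486485070, -0.283497857, -0.361934316)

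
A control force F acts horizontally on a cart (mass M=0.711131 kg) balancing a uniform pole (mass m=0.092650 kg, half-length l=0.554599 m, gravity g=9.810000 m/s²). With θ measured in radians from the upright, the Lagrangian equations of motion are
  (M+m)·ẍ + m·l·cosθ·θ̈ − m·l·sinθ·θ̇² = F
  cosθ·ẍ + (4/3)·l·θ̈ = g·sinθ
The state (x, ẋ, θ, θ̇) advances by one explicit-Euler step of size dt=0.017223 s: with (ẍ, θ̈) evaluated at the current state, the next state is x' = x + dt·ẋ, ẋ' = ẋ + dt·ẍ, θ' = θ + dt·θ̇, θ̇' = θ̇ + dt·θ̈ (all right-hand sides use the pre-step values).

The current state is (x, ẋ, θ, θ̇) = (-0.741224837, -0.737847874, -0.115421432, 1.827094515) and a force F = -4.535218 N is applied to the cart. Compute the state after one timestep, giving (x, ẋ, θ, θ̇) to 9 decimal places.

(-0.753932791, -0.842724931, -0.083953383, 1.941665376)

sinθ=-0.115165327, cosθ=0.993346338
temp = (F + m·l·θ̇²·sinθ)/(M+m) = (-4.535218 + -0.019754602)/0.803781 = -5.666932413
θ̈ = (g·sinθ − cosθ·temp)/(l·(4/3 − m·cos²θ/(M+m))) = 6.652201165
ẍ = temp − m·l·θ̈·cosθ/(M+m) = -6.089360551
Euler: x'=-0.741224837+0.017223·-0.737847874=-0.753932791, ẋ'=-0.737847874+0.017223·-6.089360551=-0.842724931
       θ'=-0.115421432+0.017223·1.827094515=-0.083953383, θ̇'=1.827094515+0.017223·6.652201165=1.941665376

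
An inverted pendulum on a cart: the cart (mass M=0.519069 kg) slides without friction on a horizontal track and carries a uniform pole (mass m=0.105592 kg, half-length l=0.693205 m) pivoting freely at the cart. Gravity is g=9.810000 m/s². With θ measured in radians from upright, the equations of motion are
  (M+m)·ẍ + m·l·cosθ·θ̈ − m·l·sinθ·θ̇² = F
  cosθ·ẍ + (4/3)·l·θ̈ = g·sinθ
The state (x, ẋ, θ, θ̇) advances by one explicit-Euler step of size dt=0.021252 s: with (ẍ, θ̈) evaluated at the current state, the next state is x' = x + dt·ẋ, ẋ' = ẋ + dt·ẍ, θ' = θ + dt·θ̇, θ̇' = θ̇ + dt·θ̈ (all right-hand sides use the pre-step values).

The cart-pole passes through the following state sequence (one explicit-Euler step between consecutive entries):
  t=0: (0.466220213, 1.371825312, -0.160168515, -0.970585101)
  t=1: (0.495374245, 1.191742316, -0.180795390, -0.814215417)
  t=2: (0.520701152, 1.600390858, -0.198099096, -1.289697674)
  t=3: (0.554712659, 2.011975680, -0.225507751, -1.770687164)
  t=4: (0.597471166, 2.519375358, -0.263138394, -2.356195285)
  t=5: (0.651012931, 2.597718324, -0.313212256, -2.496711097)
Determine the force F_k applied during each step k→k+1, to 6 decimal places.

step 0→1:
  ẍ = (ẋ'−ẋ)/dt = (1.191742316−1.371825312)/0.021252 = -8.473696
  θ̈ = (θ̇'−θ̇)/dt = (-0.814215417−-0.970585101)/0.021252 = 7.357881
  sinθ=-0.159485, cosθ=0.987200
  F = (M+m)·ẍ + m·l·cosθ·θ̈ − m·l·sinθ·θ̇² = -5.293188 + 0.531681 − -0.010997 = -4.750510
step 1→2:
  ẍ = (ẋ'−ẋ)/dt = (1.600390858−1.191742316)/0.021252 = 19.228710
  θ̈ = (θ̇'−θ̇)/dt = (-1.289697674−-0.814215417)/0.021252 = -22.373530
  sinθ=-0.179812, cosθ=0.983701
  F = (M+m)·ẍ + m·l·cosθ·θ̈ − m·l·sinθ·θ̇² = 12.011425 + -1.610981 − -0.008725 = 10.409170
step 2→3:
  ẍ = (ẋ'−ẋ)/dt = (2.011975680−1.600390858)/0.021252 = 19.366875
  θ̈ = (θ̇'−θ̇)/dt = (-1.770687164−-1.289697674)/0.021252 = -22.632669
  sinθ=-0.196806, cosθ=0.980442
  F = (M+m)·ẍ + m·l·cosθ·θ̈ − m·l·sinθ·θ̇² = 12.097731 + -1.624241 − -0.023961 = 10.497451
step 3→4:
  ẍ = (ẋ'−ẋ)/dt = (2.519375358−2.011975680)/0.021252 = 23.875385
  θ̈ = (θ̇'−θ̇)/dt = (-2.356195285−-1.770687164)/0.021252 = -27.550730
  sinθ=-0.223601, cosθ=0.974681
  F = (M+m)·ẍ + m·l·cosθ·θ̈ − m·l·sinθ·θ̇² = 14.914022 + -1.965569 − -0.051316 = 12.999769
step 4→5:
  ẍ = (ẋ'−ẋ)/dt = (2.597718324−2.519375358)/0.021252 = 3.686381
  θ̈ = (θ̇'−θ̇)/dt = (-2.496711097−-2.356195285)/0.021252 = -6.611886
  sinθ=-0.260112, cosθ=0.965578
  F = (M+m)·ẍ + m·l·cosθ·θ̈ − m·l·sinθ·θ̇² = 2.302738 + -0.467311 − -0.105700 = 1.941128

F_0 = -4.750510 N
F_1 = 10.409170 N
F_2 = 10.497451 N
F_3 = 12.999769 N
F_4 = 1.941128 N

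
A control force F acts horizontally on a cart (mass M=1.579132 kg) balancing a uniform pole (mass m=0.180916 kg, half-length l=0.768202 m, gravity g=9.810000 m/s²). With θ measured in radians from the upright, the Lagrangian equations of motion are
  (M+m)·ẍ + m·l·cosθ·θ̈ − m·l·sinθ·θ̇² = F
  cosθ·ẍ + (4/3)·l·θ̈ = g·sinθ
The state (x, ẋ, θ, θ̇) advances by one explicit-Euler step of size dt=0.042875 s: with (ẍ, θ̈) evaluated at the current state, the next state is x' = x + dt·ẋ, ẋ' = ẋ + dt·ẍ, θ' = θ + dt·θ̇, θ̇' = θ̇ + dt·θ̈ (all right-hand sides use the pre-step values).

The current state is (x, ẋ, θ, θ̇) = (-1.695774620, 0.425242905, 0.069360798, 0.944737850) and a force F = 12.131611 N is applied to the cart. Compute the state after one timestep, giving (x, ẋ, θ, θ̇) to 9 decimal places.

(-1.677542330, 0.743126964, 0.109866433, 0.663591404)

sinθ=0.069305196, cosθ=0.997595504
temp = (F + m·l·θ̇²·sinθ)/(M+m) = (12.131611 + 0.008596880)/1.760048 = 6.897657268
θ̈ = (g·sinθ − cosθ·temp)/(l·(4/3 − m·cos²θ/(M+m))) = -6.557351507
ẍ = temp − m·l·θ̈·cosθ/(M+m) = 7.414205461
Euler: x'=-1.695774620+0.042875·0.425242905=-1.677542330, ẋ'=0.425242905+0.042875·7.414205461=0.743126964
       θ'=0.069360798+0.042875·0.944737850=0.109866433, θ̇'=0.944737850+0.042875·-6.557351507=0.663591404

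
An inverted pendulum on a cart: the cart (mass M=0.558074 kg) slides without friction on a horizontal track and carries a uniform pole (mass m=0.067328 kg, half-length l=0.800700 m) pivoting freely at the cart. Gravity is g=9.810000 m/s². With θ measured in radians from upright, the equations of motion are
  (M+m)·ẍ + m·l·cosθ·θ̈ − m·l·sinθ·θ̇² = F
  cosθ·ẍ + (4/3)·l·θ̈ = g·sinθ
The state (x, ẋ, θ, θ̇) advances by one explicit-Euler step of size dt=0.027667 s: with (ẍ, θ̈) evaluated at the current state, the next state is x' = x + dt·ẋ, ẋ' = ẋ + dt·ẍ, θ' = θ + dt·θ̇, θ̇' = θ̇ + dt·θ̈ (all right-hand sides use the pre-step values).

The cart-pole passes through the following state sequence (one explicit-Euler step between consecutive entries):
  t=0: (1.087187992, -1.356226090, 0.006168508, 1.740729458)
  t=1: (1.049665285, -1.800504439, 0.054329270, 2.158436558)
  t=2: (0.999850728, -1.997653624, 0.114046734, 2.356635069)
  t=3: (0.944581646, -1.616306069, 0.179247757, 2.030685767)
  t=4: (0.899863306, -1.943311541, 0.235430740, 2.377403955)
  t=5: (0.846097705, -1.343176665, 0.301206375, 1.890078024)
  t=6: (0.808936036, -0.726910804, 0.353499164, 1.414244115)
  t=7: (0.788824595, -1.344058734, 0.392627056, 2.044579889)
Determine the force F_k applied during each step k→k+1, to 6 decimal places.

F_0 = -9.229858 N
F_1 = -4.084498 N
F_2 = 7.955154 N
F_3 = -6.766708 N
F_4 = 12.571379 N
F_5 = 12.987893 N
F_6 = -12.835447 N

step 0→1:
  ẍ = (ẋ'−ẋ)/dt = (-1.800504439−-1.356226090)/0.027667 = -16.058060
  θ̈ = (θ̇'−θ̇)/dt = (2.158436558−1.740729458)/0.027667 = 15.097665
  sinθ=0.006168, cosθ=0.999981
  F = (M+m)·ẍ + m·l·cosθ·θ̈ − m·l·sinθ·θ̇² = -10.042743 + 0.813893 − 0.001008 = -9.229858
step 1→2:
  ẍ = (ẋ'−ẋ)/dt = (-1.997653624−-1.800504439)/0.027667 = -7.125788
  θ̈ = (θ̇'−θ̇)/dt = (2.356635069−2.158436558)/0.027667 = 7.163715
  sinθ=0.054303, cosθ=0.998525
  F = (M+m)·ẍ + m·l·cosθ·θ̈ − m·l·sinθ·θ̇² = -4.456482 + 0.385623 − 0.013638 = -4.084498
step 2→3:
  ẍ = (ẋ'−ẋ)/dt = (-1.616306069−-1.997653624)/0.027667 = 13.783481
  θ̈ = (θ̇'−θ̇)/dt = (2.030685767−2.356635069)/0.027667 = -11.781158
  sinθ=0.113800, cosθ=0.993504
  F = (M+m)·ẍ + m·l·cosθ·θ̈ − m·l·sinθ·θ̇² = 8.620216 + -0.630991 − 0.034071 = 7.955154
step 3→4:
  ẍ = (ẋ'−ẋ)/dt = (-1.943311541−-1.616306069)/0.027667 = -11.819333
  θ̈ = (θ̇'−θ̇)/dt = (2.377403955−2.030685767)/0.027667 = 12.531832
  sinθ=0.178289, cosθ=0.983978
  F = (M+m)·ẍ + m·l·cosθ·θ̈ − m·l·sinθ·θ̇² = -7.391834 + 0.664761 − 0.039635 = -6.766708
step 4→5:
  ẍ = (ẋ'−ẋ)/dt = (-1.343176665−-1.943311541)/0.027667 = 21.691361
  θ̈ = (θ̇'−θ̇)/dt = (1.890078024−2.377403955)/0.027667 = -17.613978
  sinθ=0.233262, cosθ=0.972414
  F = (M+m)·ẍ + m·l·cosθ·θ̈ − m·l·sinθ·θ̇² = 13.565820 + -0.923367 − 0.071075 = 12.571379
step 5→6:
  ẍ = (ẋ'−ẋ)/dt = (-0.726910804−-1.343176665)/0.027667 = 22.274401
  θ̈ = (θ̇'−θ̇)/dt = (1.414244115−1.890078024)/0.027667 = -17.198609
  sinθ=0.296672, cosθ=0.954979
  F = (M+m)·ẍ + m·l·cosθ·θ̈ − m·l·sinθ·θ̇² = 13.930455 + -0.885427 − 0.057135 = 12.987893
step 6→7:
  ẍ = (ẋ'−ẋ)/dt = (-1.344058734−-0.726910804)/0.027667 = -22.306283
  θ̈ = (θ̇'−θ̇)/dt = (2.044579889−1.414244115)/0.027667 = 22.782946
  sinθ=0.346183, cosθ=0.938167
  F = (M+m)·ẍ + m·l·cosθ·θ̈ − m·l·sinθ·θ̇² = -13.950394 + 1.152274 − 0.037327 = -12.835447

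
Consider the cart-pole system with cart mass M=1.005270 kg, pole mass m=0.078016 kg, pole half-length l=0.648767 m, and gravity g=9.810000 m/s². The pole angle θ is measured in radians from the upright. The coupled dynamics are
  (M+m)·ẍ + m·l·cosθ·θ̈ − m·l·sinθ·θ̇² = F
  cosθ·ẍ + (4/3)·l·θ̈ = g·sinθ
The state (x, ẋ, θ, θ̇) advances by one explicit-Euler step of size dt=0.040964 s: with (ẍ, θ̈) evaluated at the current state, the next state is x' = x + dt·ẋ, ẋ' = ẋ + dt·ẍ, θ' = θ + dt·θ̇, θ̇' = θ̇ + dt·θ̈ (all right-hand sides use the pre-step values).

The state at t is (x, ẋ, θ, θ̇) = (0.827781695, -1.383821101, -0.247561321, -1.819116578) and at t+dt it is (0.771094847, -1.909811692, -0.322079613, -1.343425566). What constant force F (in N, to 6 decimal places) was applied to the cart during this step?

ẍ = (ẋ'−ẋ)/dt = (-1.909811692−-1.383821101)/0.040964 = -12.840313
θ̈ = (θ̇'−θ̇)/dt = (-1.343425566−-1.819116578)/0.040964 = 11.612416
sinθ=-0.245040, cosθ=0.969513
F = (M+m)·ẍ + m·l·cosθ·θ̈ − m·l·sinθ·θ̇² = -13.909732 + 0.569834 − -0.041042 = -13.298855

F = -13.298855 N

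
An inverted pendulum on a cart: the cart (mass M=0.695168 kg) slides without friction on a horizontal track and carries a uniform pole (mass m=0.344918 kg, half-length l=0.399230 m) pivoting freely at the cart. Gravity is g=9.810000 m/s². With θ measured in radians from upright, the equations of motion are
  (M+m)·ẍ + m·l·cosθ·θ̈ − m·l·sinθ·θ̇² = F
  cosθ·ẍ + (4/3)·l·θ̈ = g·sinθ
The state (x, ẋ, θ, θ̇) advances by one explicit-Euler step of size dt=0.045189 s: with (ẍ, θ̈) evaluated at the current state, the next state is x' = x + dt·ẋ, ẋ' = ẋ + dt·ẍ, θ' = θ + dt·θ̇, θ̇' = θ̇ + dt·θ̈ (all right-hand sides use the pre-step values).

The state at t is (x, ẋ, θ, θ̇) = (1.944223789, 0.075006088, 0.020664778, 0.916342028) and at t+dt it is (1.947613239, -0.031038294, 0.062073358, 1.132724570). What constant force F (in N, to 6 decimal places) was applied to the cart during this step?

F = -1.783916 N

ẍ = (ẋ'−ẋ)/dt = (-0.031038294−0.075006088)/0.045189 = -2.346686
θ̈ = (θ̇'−θ̇)/dt = (1.132724570−0.916342028)/0.045189 = 4.788390
sinθ=0.020663, cosθ=0.999786
F = (M+m)·ẍ + m·l·cosθ·θ̈ − m·l·sinθ·θ̇² = -2.440755 + 0.659228 − 0.002389 = -1.783916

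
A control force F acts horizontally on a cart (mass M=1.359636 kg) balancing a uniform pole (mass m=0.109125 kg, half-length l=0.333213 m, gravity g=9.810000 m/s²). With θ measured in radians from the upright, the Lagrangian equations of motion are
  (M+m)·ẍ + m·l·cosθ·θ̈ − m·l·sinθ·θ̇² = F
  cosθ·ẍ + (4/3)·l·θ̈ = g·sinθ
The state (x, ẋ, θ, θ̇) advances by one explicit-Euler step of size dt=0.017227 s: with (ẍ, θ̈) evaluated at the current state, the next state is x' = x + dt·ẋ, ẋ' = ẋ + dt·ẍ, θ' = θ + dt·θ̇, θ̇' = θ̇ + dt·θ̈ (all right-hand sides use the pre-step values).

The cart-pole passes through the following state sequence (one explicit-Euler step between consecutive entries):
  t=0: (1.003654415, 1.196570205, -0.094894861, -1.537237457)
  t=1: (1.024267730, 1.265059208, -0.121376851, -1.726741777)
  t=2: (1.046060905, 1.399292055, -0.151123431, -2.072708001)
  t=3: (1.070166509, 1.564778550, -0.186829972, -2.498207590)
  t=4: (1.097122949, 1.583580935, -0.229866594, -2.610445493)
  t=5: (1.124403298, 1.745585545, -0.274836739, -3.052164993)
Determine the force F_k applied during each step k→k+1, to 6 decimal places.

F_0 = 5.449266 N
F_1 = 10.732843 N
F_2 = 13.244885 N
F_3 = 1.412446 N
F_4 = 12.961013 N

step 0→1:
  ẍ = (ẋ'−ẋ)/dt = (1.265059208−1.196570205)/0.017227 = 3.975678
  θ̈ = (θ̇'−θ̇)/dt = (-1.726741777−-1.537237457)/0.017227 = -11.000425
  sinθ=-0.094753, cosθ=0.995501
  F = (M+m)·ẍ + m·l·cosθ·θ̈ − m·l·sinθ·θ̇² = 5.839321 + -0.398196 − -0.008142 = 5.449266
step 1→2:
  ẍ = (ẋ'−ẋ)/dt = (1.399292055−1.265059208)/0.017227 = 7.792004
  θ̈ = (θ̇'−θ̇)/dt = (-2.072708001−-1.726741777)/0.017227 = -20.082790
  sinθ=-0.121079, cosθ=0.992643
  F = (M+m)·ẍ + m·l·cosθ·θ̈ − m·l·sinθ·θ̇² = 11.444591 + -0.724875 − -0.013127 = 10.732843
step 2→3:
  ẍ = (ẋ'−ẋ)/dt = (1.564778550−1.399292055)/0.017227 = 9.606228
  θ̈ = (θ̇'−θ̇)/dt = (-2.498207590−-2.072708001)/0.017227 = -24.699576
  sinθ=-0.150549, cosθ=0.988603
  F = (M+m)·ẍ + m·l·cosθ·θ̈ − m·l·sinθ·θ̇² = 14.109253 + -0.887886 − -0.023518 = 13.244885
step 3→4:
  ẍ = (ẋ'−ẋ)/dt = (1.583580935−1.564778550)/0.017227 = 1.091449
  θ̈ = (θ̇'−θ̇)/dt = (-2.610445493−-2.498207590)/0.017227 = -6.515232
  sinθ=-0.185745, cosθ=0.982598
  F = (M+m)·ẍ + m·l·cosθ·θ̈ − m·l·sinθ·θ̇² = 1.603077 + -0.232783 − -0.042152 = 1.412446
step 4→5:
  ẍ = (ẋ'−ẋ)/dt = (1.745585545−1.583580935)/0.017227 = 9.404110
  θ̈ = (θ̇'−θ̇)/dt = (-3.052164993−-2.610445493)/0.017227 = -25.641116
  sinθ=-0.227848, cosθ=0.973697
  F = (M+m)·ẍ + m·l·cosθ·θ̈ − m·l·sinθ·θ̇² = 13.812391 + -0.907835 − -0.056457 = 12.961013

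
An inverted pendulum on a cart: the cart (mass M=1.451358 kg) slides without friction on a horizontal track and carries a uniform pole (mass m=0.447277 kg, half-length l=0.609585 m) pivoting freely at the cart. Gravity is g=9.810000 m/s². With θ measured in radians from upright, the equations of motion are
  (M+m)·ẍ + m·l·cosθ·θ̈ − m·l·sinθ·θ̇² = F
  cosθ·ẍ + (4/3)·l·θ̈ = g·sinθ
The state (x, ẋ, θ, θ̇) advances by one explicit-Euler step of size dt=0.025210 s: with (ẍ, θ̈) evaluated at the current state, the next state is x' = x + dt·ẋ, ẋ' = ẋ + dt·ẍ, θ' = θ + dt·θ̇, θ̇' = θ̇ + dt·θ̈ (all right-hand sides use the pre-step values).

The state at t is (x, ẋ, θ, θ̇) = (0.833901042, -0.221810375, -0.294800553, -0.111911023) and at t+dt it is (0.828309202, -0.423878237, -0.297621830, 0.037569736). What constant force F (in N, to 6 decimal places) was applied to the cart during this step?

ẍ = (ẋ'−ẋ)/dt = (-0.423878237−-0.221810375)/0.025210 = -8.015385
θ̈ = (θ̇'−θ̇)/dt = (0.037569736−-0.111911023)/0.025210 = 5.929423
sinθ=-0.290549, cosθ=0.956860
F = (M+m)·ẍ + m·l·cosθ·θ̈ − m·l·sinθ·θ̇² = -15.218291 + 1.546934 − -0.000992 = -13.670365

F = -13.670365 N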